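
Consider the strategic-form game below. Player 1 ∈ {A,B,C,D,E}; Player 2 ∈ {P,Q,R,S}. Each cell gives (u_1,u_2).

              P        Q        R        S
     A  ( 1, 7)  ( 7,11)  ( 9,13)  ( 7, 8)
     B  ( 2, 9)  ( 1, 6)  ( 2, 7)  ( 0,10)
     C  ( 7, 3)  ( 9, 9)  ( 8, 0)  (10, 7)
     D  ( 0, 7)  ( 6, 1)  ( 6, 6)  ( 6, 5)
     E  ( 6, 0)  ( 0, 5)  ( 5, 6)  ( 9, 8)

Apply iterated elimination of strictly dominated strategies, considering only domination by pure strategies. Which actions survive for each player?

P1 drop B (C beats it: P:7>2 Q:9>1 R:8>2 S:10>0)
P1 drop D (A beats it: P:1>0 Q:7>6 R:9>6 S:7>6)
P1 drop E (C beats it: P:7>6 Q:9>0 R:8>5 S:10>9)
P2 drop P (Q beats it: A:11>7 C:9>3)
P2 drop S (Q beats it: A:11>8 C:9>7)
P1→{A,C} P2→{Q,R}

Remaining: P1:{A,C} P2:{Q,R}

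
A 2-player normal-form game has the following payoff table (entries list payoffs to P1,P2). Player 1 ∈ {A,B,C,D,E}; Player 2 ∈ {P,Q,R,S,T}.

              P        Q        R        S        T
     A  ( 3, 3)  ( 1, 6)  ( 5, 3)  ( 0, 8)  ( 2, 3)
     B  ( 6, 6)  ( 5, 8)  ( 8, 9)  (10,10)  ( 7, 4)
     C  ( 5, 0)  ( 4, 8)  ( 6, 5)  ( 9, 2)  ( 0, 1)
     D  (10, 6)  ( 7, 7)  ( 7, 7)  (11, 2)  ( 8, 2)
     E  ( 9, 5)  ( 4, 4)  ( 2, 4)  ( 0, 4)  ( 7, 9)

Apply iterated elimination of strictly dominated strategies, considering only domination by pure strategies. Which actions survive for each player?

IESDS → P1:{B,D} P2:{Q,R,S}

P1 drop A (B beats it: P:6>3 Q:5>1 R:8>5 S:10>0 T:7>2)
P1 drop C (B beats it: P:6>5 Q:5>4 R:8>6 S:10>9 T:7>0)
P1 drop E (D beats it: P:10>9 Q:7>4 R:7>2 S:11>0 T:8>7)
P2 drop P (Q beats it: B:8>6 D:7>6)
P2 drop T (Q beats it: B:8>4 D:7>2)
P1→{B,D} P2→{Q,R,S}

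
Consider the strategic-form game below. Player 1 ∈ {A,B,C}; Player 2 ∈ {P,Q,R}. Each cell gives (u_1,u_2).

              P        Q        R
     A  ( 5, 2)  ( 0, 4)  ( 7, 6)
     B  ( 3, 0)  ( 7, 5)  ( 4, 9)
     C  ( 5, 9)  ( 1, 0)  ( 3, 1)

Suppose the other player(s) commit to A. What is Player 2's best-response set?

P2 best: {R}

u_2(P vs A) = 2
u_2(Q vs A) = 4
u_2(R vs A) = 6
max payoff 6 at {R}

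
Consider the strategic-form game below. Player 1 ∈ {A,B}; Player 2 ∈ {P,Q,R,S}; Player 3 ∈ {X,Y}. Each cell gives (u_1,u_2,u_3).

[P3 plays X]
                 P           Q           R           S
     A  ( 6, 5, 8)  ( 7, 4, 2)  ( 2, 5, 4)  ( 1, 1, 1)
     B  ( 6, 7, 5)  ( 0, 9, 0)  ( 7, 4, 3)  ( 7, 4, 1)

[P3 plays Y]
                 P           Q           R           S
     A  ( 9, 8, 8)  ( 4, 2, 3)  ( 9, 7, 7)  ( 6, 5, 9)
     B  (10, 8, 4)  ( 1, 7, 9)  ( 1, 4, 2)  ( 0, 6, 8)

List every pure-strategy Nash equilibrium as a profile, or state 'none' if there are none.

NE set: (A,P,X)

(A,P,X): NE
(A,P,Y): not NE [P1→B gives 10>9]
(A,Q,X): not NE [P2→R gives 5>4; P3→Y gives 3>2]
(A,Q,Y): not NE [P2→P gives 8>2]
(A,R,X): not NE [P1→B gives 7>2; P3→Y gives 7>4]
(A,R,Y): not NE [P2→P gives 8>7]
(A,S,X): not NE [P1→B gives 7>1; P2→R gives 5>1; P3→Y gives 9>1]
(A,S,Y): not NE [P2→P gives 8>5]
(B,P,X): not NE [P2→Q gives 9>7]
(B,P,Y): not NE [P3→X gives 5>4]
(B,Q,X): not NE [P1→A gives 7>0; P3→Y gives 9>0]
(B,Q,Y): not NE [P1→A gives 4>1; P2→P gives 8>7]
(B,R,X): not NE [P2→Q gives 9>4]
(B,R,Y): not NE [P1→A gives 9>1; P2→P gives 8>4; P3→X gives 3>2]
(B,S,X): not NE [P2→Q gives 9>4; P3→Y gives 8>1]
(B,S,Y): not NE [P1→A gives 6>0; P2→P gives 8>6]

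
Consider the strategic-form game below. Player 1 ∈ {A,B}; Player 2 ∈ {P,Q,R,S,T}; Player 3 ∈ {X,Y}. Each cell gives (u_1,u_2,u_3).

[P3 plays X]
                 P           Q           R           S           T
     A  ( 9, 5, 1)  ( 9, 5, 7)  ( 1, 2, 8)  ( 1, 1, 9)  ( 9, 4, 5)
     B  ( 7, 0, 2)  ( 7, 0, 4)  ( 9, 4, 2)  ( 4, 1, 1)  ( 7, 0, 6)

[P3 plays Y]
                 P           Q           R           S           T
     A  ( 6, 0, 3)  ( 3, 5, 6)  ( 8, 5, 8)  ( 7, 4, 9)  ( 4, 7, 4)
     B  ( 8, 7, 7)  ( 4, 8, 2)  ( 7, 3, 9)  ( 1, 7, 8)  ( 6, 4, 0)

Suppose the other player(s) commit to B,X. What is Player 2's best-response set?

u_2(P vs B,X) = 0
u_2(Q vs B,X) = 0
u_2(R vs B,X) = 4
u_2(S vs B,X) = 1
u_2(T vs B,X) = 0
max payoff 4 at {R}

BR_2 = {R}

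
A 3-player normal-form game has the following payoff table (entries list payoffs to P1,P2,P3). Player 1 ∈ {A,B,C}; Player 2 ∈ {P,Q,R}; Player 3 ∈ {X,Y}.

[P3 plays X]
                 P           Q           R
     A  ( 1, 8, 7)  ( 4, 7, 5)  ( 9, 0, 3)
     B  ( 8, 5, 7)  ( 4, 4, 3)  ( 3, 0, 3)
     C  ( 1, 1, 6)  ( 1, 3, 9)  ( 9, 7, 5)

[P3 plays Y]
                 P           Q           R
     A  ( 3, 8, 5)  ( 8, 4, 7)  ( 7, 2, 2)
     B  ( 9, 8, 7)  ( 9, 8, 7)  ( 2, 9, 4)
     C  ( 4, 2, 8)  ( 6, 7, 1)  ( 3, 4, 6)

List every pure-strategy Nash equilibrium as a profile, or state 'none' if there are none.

PSNE = {(B,P,X)}

(A,P,X): not NE [P1→B gives 8>1]
(A,P,Y): not NE [P1→B gives 9>3; P3→X gives 7>5]
(A,Q,X): not NE [P2→P gives 8>7; P3→Y gives 7>5]
(A,Q,Y): not NE [P1→B gives 9>8; P2→P gives 8>4]
(A,R,X): not NE [P2→P gives 8>0]
(A,R,Y): not NE [P2→P gives 8>2; P3→X gives 3>2]
(B,P,X): NE
(B,P,Y): not NE [P2→R gives 9>8]
(B,Q,X): not NE [P2→P gives 5>4; P3→Y gives 7>3]
(B,Q,Y): not NE [P2→R gives 9>8]
(B,R,X): not NE [P1→C gives 9>3; P2→P gives 5>0; P3→Y gives 4>3]
(B,R,Y): not NE [P1→A gives 7>2]
(C,P,X): not NE [P1→B gives 8>1; P2→R gives 7>1; P3→Y gives 8>6]
(C,P,Y): not NE [P1→B gives 9>4; P2→Q gives 7>2]
(C,Q,X): not NE [P1→B gives 4>1; P2→R gives 7>3]
(C,Q,Y): not NE [P1→B gives 9>6; P3→X gives 9>1]
(C,R,X): not NE [P3→Y gives 6>5]
(C,R,Y): not NE [P1→A gives 7>3; P2→Q gives 7>4]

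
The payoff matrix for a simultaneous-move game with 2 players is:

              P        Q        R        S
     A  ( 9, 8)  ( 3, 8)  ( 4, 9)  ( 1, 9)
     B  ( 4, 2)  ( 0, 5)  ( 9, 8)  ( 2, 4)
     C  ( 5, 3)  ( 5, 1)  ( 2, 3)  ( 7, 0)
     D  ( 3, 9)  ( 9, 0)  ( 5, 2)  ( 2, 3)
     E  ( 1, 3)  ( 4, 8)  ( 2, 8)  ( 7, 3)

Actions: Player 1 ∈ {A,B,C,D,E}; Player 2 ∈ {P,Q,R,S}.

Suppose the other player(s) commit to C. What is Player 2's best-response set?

argmax u_2 = {P,R}

u_2(P vs C) = 3
u_2(Q vs C) = 1
u_2(R vs C) = 3
u_2(S vs C) = 0
max payoff 3 at {P,R}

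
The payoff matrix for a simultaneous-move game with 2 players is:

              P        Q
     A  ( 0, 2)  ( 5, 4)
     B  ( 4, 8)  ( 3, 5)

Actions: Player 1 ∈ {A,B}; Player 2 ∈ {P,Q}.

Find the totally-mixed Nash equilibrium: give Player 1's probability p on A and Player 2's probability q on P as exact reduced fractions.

(p,q) = (3/5, 1/3)

P1 indiff ⇒ q·0+(1-q)·5 = q·4+(1-q)·3 ⇒ q(-4) = (1-q)(-2) ⇒ q = 1/3
P2 indiff ⇒ p·2+(1-p)·8 = p·4+(1-p)·5 ⇒ p(-2) = (1-p)(-3) ⇒ p = 3/5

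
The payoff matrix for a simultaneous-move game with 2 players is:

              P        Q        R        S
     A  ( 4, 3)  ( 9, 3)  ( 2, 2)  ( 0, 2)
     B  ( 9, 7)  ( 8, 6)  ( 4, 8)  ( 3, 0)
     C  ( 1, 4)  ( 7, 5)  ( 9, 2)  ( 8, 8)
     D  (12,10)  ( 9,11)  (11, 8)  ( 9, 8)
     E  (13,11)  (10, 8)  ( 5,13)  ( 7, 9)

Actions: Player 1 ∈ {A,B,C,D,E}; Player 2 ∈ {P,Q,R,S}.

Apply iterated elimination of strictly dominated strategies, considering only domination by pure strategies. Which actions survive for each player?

Survivors P1:{D,E} P2:{P,Q,R}

P1 drop A (E beats it: P:13>4 Q:10>9 R:5>2 S:7>0)
P1 drop B (D beats it: P:12>9 Q:9>8 R:11>4 S:9>3)
P1 drop C (D beats it: P:12>1 Q:9>7 R:11>9 S:9>8)
P2 drop S (P beats it: D:10>8 E:11>9)
P1→{D,E} P2→{P,Q,R}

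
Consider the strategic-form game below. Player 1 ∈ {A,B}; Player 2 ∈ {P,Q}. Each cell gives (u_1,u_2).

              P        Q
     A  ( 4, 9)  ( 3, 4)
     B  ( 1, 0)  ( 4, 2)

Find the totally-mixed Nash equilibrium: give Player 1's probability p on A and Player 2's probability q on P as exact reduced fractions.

P1 indiff ⇒ q·4+(1-q)·3 = q·1+(1-q)·4 ⇒ q(3) = (1-q)(1) ⇒ q = 1/4
P2 indiff ⇒ p·9+(1-p)·0 = p·4+(1-p)·2 ⇒ p(5) = (1-p)(2) ⇒ p = 2/7

p=2/7, q=1/4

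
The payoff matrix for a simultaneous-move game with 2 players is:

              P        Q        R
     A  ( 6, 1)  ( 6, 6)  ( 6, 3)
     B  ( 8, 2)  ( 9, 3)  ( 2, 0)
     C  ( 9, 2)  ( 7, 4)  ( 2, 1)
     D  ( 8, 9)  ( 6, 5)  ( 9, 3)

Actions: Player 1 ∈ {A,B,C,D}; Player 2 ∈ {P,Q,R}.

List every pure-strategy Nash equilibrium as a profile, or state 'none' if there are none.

(A,P): not NE [P1→C gives 9>6; P2→Q gives 6>1]
(A,Q): not NE [P1→B gives 9>6]
(A,R): not NE [P1→D gives 9>6; P2→Q gives 6>3]
(B,P): not NE [P1→C gives 9>8; P2→Q gives 3>2]
(B,Q): NE
(B,R): not NE [P1→D gives 9>2; P2→Q gives 3>0]
(C,P): not NE [P2→Q gives 4>2]
(C,Q): not NE [P1→B gives 9>7]
(C,R): not NE [P1→D gives 9>2; P2→Q gives 4>1]
(D,P): not NE [P1→C gives 9>8]
(D,Q): not NE [P1→B gives 9>6; P2→P gives 9>5]
(D,R): not NE [P2→P gives 9>3]

PSNE = {(B,Q)}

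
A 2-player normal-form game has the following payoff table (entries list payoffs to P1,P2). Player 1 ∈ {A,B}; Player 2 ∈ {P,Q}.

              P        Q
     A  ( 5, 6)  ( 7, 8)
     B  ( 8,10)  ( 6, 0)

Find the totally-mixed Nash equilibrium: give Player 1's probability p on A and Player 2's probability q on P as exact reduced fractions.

P1 indiff ⇒ q·5+(1-q)·7 = q·8+(1-q)·6 ⇒ q(-3) = (1-q)(-1) ⇒ q = 1/4
P2 indiff ⇒ p·6+(1-p)·10 = p·8+(1-p)·0 ⇒ p(-2) = (1-p)(-10) ⇒ p = 5/6

P1 mixes 5/6 on A; P2 mixes 1/4 on P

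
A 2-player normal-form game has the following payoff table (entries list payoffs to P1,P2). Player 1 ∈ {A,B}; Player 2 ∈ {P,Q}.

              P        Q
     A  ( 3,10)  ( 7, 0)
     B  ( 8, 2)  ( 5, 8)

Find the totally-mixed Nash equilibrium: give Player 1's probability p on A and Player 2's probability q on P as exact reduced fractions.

p=3/8, q=2/7

P1 indiff ⇒ q·3+(1-q)·7 = q·8+(1-q)·5 ⇒ q(-5) = (1-q)(-2) ⇒ q = 2/7
P2 indiff ⇒ p·10+(1-p)·2 = p·0+(1-p)·8 ⇒ p(10) = (1-p)(6) ⇒ p = 3/8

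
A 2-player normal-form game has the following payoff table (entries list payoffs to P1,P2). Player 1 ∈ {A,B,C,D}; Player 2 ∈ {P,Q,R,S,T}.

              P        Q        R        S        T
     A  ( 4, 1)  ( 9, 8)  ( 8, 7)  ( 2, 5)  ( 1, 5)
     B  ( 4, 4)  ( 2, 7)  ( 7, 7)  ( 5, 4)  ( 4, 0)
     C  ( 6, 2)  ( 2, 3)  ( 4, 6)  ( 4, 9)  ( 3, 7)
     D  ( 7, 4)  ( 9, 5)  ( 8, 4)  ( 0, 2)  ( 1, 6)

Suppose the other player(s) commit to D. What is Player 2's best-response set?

u_2(P vs D) = 4
u_2(Q vs D) = 5
u_2(R vs D) = 4
u_2(S vs D) = 2
u_2(T vs D) = 6
max payoff 6 at {T}

P2 best: {T}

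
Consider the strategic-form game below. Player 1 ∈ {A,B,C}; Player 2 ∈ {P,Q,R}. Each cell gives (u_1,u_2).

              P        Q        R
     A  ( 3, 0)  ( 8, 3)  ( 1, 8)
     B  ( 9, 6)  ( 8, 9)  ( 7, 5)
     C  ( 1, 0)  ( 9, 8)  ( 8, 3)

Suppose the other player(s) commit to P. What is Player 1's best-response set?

BR_1 = {B}

u_1(A vs P) = 3
u_1(B vs P) = 9
u_1(C vs P) = 1
max payoff 9 at {B}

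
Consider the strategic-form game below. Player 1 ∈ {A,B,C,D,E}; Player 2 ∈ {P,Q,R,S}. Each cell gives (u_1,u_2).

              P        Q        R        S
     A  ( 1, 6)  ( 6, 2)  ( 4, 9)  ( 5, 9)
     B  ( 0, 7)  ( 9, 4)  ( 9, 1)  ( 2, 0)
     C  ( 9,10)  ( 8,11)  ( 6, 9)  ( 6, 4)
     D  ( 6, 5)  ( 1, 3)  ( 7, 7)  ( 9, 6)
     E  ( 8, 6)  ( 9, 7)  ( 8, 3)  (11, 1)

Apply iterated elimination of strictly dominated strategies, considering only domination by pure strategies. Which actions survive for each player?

P1 drop A (C beats it: P:9>1 Q:8>6 R:6>4 S:6>5)
P1 drop D (E beats it: P:8>6 Q:9>1 R:8>7 S:11>9)
P2 drop R (P beats it: B:7>1 C:10>9 E:6>3)
P2 drop S (P beats it: B:7>0 C:10>4 E:6>1)
P1→{B,C,E} P2→{P,Q}

IESDS → P1:{B,C,E} P2:{P,Q}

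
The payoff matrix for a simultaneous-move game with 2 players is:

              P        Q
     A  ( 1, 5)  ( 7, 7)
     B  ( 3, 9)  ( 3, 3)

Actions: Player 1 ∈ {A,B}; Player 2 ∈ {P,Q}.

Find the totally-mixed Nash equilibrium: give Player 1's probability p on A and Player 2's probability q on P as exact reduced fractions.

P1 indiff ⇒ q·1+(1-q)·7 = q·3+(1-q)·3 ⇒ q(-2) = (1-q)(-4) ⇒ q = 2/3
P2 indiff ⇒ p·5+(1-p)·9 = p·7+(1-p)·3 ⇒ p(-2) = (1-p)(-6) ⇒ p = 3/4

(p,q) = (3/4, 2/3)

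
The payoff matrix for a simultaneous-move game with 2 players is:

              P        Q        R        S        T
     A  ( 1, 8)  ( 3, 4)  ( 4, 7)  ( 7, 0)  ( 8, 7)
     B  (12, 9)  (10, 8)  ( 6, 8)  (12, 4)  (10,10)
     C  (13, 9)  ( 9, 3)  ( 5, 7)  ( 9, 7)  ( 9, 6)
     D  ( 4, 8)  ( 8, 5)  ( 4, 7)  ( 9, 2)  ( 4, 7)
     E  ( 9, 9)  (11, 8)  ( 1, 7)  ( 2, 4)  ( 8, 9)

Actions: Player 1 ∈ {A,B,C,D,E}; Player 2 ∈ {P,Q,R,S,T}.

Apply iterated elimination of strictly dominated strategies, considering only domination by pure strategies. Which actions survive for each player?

IESDS → P1:{B,C} P2:{P,T}

P1 drop A (B beats it: P:12>1 Q:10>3 R:6>4 S:12>7 T:10>8)
P1 drop D (B beats it: P:12>4 Q:10>8 R:6>4 S:12>9 T:10>4)
P2 drop Q (P beats it: B:9>8 C:9>3 E:9>8)
P1 drop E (B beats it: P:12>9 R:6>1 S:12>2 T:10>8)
P2 drop R (P beats it: B:9>8 C:9>7)
P2 drop S (P beats it: B:9>4 C:9>7)
P1→{B,C} P2→{P,T}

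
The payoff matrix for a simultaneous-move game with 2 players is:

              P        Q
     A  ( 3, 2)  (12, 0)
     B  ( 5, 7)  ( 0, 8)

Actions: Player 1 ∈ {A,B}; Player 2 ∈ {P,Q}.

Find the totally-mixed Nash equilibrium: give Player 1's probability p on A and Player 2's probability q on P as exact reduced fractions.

P1 indiff ⇒ q·3+(1-q)·12 = q·5+(1-q)·0 ⇒ q(-2) = (1-q)(-12) ⇒ q = 6/7
P2 indiff ⇒ p·2+(1-p)·7 = p·0+(1-p)·8 ⇒ p(2) = (1-p)(1) ⇒ p = 1/3

(p,q) = (1/3, 6/7)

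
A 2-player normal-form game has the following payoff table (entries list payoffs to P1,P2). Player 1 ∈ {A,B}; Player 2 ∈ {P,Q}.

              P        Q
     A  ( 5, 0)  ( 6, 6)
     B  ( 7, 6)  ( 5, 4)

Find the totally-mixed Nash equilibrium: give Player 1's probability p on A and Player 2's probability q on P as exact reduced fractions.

(p,q) = (1/4, 1/3)

P1 indiff ⇒ q·5+(1-q)·6 = q·7+(1-q)·5 ⇒ q(-2) = (1-q)(-1) ⇒ q = 1/3
P2 indiff ⇒ p·0+(1-p)·6 = p·6+(1-p)·4 ⇒ p(-6) = (1-p)(-2) ⇒ p = 1/4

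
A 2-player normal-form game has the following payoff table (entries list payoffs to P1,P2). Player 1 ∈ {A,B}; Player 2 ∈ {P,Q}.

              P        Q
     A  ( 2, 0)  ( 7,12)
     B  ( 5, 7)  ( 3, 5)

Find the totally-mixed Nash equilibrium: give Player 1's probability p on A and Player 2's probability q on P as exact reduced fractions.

p=1/7, q=4/7

P1 indiff ⇒ q·2+(1-q)·7 = q·5+(1-q)·3 ⇒ q(-3) = (1-q)(-4) ⇒ q = 4/7
P2 indiff ⇒ p·0+(1-p)·7 = p·12+(1-p)·5 ⇒ p(-12) = (1-p)(-2) ⇒ p = 1/7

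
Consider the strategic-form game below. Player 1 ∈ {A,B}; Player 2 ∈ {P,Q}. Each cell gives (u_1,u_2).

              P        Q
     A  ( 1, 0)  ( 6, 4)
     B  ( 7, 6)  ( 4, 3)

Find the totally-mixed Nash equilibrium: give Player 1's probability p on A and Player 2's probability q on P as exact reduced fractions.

P1 indiff ⇒ q·1+(1-q)·6 = q·7+(1-q)·4 ⇒ q(-6) = (1-q)(-2) ⇒ q = 1/4
P2 indiff ⇒ p·0+(1-p)·6 = p·4+(1-p)·3 ⇒ p(-4) = (1-p)(-3) ⇒ p = 3/7

P1 mixes 3/7 on A; P2 mixes 1/4 on P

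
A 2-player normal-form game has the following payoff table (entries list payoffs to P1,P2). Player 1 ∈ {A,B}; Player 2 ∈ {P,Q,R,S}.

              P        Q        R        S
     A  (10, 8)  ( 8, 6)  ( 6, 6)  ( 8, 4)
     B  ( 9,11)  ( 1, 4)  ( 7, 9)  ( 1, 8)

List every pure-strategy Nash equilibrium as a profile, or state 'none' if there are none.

PSNE = {(A,P)}

(A,P): NE
(A,Q): not NE [P2→P gives 8>6]
(A,R): not NE [P1→B gives 7>6; P2→P gives 8>6]
(A,S): not NE [P2→P gives 8>4]
(B,P): not NE [P1→A gives 10>9]
(B,Q): not NE [P1→A gives 8>1; P2→P gives 11>4]
(B,R): not NE [P2→P gives 11>9]
(B,S): not NE [P1→A gives 8>1; P2→P gives 11>8]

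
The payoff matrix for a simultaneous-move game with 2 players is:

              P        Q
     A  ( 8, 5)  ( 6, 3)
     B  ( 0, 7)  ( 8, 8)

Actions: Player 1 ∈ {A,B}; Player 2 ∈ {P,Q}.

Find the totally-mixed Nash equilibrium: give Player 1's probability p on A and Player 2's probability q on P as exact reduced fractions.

(p,q) = (1/3, 1/5)

P1 indiff ⇒ q·8+(1-q)·6 = q·0+(1-q)·8 ⇒ q(8) = (1-q)(2) ⇒ q = 1/5
P2 indiff ⇒ p·5+(1-p)·7 = p·3+(1-p)·8 ⇒ p(2) = (1-p)(1) ⇒ p = 1/3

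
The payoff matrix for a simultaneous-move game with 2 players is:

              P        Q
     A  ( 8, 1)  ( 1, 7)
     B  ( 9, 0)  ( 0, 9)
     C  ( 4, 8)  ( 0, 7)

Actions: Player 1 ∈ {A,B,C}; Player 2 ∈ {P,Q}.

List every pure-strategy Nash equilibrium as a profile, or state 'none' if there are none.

(A,P): not NE [P1→B gives 9>8; P2→Q gives 7>1]
(A,Q): NE
(B,P): not NE [P2→Q gives 9>0]
(B,Q): not NE [P1→A gives 1>0]
(C,P): not NE [P1→B gives 9>4]
(C,Q): not NE [P1→A gives 1>0; P2→P gives 8>7]

Nash profiles: (A,Q)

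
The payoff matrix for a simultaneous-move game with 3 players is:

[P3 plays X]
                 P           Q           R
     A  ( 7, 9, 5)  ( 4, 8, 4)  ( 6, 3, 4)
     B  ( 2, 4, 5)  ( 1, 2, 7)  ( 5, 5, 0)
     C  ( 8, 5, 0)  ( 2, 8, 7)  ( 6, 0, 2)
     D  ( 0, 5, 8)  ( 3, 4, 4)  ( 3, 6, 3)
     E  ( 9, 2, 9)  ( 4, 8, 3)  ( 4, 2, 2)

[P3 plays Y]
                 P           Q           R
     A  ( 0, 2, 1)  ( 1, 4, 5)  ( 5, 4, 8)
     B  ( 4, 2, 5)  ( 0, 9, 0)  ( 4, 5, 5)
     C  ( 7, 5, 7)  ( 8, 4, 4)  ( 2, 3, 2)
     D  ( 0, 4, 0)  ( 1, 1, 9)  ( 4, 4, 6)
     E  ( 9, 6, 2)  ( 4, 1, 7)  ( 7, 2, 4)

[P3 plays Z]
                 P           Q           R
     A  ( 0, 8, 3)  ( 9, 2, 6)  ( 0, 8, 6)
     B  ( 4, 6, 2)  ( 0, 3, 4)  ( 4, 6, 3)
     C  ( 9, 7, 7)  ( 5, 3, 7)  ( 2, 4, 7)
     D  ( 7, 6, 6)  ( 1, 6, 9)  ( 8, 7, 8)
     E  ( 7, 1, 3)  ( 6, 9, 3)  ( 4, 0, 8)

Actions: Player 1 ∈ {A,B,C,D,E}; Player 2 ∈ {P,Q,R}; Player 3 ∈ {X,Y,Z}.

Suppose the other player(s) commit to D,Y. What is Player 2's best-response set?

argmax u_2 = {P,R}

u_2(P vs D,Y) = 4
u_2(Q vs D,Y) = 1
u_2(R vs D,Y) = 4
max payoff 4 at {P,R}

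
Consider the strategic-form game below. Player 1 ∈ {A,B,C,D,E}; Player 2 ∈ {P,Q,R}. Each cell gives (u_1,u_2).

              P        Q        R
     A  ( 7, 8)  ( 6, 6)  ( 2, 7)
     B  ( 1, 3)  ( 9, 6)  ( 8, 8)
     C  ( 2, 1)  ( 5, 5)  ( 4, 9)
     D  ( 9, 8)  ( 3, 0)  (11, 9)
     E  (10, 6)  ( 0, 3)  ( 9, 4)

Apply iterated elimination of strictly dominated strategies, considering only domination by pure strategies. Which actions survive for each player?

P2 drop Q (R beats it: A:7>6 B:8>6 C:9>5 D:9>0 E:4>3)
P1 drop A (D beats it: P:9>7 R:11>2)
P1 drop B (D beats it: P:9>1 R:11>8)
P1 drop C (D beats it: P:9>2 R:11>4)
P1→{D,E} P2→{P,R}

Remaining: P1:{D,E} P2:{P,R}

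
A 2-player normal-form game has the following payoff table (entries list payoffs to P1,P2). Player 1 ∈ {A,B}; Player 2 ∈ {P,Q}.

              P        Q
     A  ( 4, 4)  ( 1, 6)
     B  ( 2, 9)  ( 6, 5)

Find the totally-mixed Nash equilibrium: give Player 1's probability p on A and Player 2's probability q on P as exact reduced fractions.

P1 indiff ⇒ q·4+(1-q)·1 = q·2+(1-q)·6 ⇒ q(2) = (1-q)(5) ⇒ q = 5/7
P2 indiff ⇒ p·4+(1-p)·9 = p·6+(1-p)·5 ⇒ p(-2) = (1-p)(-4) ⇒ p = 2/3

p=2/3, q=5/7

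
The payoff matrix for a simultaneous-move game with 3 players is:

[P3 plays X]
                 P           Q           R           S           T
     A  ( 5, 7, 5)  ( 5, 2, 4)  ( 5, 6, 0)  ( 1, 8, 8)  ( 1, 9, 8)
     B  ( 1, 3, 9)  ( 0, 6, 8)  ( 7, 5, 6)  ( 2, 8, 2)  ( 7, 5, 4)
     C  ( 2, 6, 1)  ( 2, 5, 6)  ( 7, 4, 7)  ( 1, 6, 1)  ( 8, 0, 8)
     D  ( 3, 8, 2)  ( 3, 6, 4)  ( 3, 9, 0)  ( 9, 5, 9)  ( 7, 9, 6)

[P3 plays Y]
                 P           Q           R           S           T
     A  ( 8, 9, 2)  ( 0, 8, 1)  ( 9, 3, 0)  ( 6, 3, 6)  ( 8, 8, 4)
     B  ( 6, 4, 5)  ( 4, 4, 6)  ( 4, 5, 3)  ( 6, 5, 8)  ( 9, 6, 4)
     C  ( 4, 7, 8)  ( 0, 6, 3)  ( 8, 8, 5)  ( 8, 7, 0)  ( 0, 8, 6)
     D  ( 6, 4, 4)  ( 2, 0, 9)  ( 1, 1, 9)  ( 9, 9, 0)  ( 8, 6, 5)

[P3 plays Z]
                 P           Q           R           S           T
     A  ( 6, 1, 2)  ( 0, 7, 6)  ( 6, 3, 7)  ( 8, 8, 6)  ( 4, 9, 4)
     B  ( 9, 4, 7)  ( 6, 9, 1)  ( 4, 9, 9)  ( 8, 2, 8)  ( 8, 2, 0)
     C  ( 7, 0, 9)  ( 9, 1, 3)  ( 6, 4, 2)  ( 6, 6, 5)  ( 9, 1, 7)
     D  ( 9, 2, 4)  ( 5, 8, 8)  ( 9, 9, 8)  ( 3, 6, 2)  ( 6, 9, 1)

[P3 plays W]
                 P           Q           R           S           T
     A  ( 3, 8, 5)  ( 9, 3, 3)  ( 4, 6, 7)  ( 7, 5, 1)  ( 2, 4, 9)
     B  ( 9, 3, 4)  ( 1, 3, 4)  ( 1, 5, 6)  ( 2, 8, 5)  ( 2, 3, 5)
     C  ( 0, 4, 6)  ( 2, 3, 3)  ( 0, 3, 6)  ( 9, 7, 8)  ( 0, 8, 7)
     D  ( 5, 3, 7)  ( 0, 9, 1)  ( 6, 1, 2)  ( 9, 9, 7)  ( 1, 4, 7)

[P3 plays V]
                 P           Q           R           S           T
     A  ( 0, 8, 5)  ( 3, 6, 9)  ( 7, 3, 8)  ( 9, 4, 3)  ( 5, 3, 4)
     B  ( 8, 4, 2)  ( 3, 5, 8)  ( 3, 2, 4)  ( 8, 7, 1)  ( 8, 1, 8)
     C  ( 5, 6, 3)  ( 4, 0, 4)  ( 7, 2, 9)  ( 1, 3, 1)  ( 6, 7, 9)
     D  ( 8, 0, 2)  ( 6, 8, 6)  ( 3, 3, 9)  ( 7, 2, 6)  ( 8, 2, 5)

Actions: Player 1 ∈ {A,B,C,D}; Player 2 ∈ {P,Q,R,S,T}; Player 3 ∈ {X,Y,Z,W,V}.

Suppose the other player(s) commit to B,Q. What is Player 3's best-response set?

P3 best: {X,V}

u_3(X vs B,Q) = 8
u_3(Y vs B,Q) = 6
u_3(Z vs B,Q) = 1
u_3(W vs B,Q) = 4
u_3(V vs B,Q) = 8
max payoff 8 at {X,V}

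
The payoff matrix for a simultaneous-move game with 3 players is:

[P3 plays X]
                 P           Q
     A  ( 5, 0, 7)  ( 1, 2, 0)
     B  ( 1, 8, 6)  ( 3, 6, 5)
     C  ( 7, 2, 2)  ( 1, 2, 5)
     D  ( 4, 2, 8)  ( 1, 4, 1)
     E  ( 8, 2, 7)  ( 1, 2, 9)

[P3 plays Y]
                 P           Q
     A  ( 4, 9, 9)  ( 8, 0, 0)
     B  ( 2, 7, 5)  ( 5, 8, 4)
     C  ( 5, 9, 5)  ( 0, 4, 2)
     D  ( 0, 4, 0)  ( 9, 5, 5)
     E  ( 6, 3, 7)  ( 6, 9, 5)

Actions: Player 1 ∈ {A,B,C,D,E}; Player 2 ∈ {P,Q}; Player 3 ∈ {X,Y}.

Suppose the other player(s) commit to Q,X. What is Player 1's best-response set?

u_1(A vs Q,X) = 1
u_1(B vs Q,X) = 3
u_1(C vs Q,X) = 1
u_1(D vs Q,X) = 1
u_1(E vs Q,X) = 1
max payoff 3 at {B}

argmax u_1 = {B}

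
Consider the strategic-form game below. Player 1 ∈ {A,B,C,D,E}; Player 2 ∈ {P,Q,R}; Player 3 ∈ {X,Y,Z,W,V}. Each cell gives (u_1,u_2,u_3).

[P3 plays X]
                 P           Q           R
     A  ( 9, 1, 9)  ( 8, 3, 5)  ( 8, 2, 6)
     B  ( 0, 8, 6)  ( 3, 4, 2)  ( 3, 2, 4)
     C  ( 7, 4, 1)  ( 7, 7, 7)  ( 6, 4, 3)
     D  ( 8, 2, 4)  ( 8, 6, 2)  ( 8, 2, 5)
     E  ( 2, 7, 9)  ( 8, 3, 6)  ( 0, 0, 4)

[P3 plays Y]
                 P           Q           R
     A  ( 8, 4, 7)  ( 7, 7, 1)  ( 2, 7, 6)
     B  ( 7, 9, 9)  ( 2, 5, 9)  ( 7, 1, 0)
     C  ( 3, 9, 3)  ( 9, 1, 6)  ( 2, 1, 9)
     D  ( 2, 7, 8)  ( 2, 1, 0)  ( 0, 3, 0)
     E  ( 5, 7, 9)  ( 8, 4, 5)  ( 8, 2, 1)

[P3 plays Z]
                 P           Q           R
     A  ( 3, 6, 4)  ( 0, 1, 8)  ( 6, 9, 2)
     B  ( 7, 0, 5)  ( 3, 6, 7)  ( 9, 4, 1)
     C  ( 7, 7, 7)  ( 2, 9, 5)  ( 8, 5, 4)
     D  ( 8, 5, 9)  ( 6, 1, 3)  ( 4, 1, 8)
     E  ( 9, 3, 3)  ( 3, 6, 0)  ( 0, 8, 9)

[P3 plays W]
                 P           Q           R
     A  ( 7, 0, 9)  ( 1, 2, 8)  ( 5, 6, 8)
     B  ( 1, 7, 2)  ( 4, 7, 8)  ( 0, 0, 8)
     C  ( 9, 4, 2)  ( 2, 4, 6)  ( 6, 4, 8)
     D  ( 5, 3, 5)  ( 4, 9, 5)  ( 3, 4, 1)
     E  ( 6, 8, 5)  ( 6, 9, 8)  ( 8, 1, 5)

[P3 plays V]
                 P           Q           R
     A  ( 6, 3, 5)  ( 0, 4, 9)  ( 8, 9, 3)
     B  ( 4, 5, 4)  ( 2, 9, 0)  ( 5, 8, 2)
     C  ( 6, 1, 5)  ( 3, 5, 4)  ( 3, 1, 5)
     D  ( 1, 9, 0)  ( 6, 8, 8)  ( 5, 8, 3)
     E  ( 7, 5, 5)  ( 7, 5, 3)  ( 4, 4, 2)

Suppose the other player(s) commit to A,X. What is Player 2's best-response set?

u_2(P vs A,X) = 1
u_2(Q vs A,X) = 3
u_2(R vs A,X) = 2
max payoff 3 at {Q}

argmax u_2 = {Q}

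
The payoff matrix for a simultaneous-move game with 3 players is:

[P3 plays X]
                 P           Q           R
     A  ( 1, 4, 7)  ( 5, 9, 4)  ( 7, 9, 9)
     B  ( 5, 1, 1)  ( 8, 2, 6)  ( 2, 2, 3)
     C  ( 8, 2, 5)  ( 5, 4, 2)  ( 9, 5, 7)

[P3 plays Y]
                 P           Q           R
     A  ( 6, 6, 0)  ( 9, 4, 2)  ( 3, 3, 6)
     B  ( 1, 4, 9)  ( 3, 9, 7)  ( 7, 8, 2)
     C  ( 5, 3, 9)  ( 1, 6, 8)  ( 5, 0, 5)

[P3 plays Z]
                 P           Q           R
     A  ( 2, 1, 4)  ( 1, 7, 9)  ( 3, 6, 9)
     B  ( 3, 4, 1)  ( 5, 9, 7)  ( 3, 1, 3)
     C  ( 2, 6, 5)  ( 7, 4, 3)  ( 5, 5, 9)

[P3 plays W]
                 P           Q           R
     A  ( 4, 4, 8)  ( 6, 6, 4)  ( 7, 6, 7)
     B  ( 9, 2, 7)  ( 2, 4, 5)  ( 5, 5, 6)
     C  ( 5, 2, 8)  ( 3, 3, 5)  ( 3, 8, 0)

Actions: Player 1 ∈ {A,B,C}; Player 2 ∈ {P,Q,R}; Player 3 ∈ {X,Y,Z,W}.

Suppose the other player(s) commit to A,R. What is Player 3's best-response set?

BR_3 = {X,Z}

u_3(X vs A,R) = 9
u_3(Y vs A,R) = 6
u_3(Z vs A,R) = 9
u_3(W vs A,R) = 7
max payoff 9 at {X,Z}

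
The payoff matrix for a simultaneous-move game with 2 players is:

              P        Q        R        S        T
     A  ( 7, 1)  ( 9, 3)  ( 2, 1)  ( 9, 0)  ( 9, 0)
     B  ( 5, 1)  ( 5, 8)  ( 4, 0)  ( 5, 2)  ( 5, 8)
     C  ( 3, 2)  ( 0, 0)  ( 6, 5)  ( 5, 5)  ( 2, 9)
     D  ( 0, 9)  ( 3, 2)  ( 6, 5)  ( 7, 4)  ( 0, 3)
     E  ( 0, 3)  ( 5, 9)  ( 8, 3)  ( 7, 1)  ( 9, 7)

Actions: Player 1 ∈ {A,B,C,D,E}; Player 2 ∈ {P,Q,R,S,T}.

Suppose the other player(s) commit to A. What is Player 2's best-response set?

u_2(P vs A) = 1
u_2(Q vs A) = 3
u_2(R vs A) = 1
u_2(S vs A) = 0
u_2(T vs A) = 0
max payoff 3 at {Q}

P2 best: {Q}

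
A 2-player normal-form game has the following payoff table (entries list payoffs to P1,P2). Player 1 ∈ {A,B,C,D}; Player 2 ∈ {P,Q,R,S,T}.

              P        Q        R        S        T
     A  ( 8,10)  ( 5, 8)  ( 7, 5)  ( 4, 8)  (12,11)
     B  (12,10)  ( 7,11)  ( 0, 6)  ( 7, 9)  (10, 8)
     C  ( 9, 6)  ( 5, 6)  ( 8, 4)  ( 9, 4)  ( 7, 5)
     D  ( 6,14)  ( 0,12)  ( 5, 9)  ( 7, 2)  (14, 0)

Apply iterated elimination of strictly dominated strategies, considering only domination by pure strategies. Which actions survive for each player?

Survivors P1:{A,B,D} P2:{P,Q,T}

P2 drop R (P beats it: A:10>5 B:10>6 C:6>4 D:14>9)
P2 drop S (P beats it: A:10>8 B:10>9 C:6>4 D:14>2)
P1 drop C (B beats it: P:12>9 Q:7>5 T:10>7)
P1→{A,B,D} P2→{P,Q,T}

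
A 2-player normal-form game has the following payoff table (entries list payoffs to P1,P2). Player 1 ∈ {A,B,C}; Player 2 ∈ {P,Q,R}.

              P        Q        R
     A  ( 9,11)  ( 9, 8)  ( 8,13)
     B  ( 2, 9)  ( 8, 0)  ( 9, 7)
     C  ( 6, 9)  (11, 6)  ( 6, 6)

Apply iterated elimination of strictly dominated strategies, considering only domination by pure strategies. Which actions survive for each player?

P2 drop Q (P beats it: A:11>8 B:9>0 C:9>6)
P1 drop C (A beats it: P:9>6 R:8>6)
P1→{A,B} P2→{P,R}

IESDS → P1:{A,B} P2:{P,R}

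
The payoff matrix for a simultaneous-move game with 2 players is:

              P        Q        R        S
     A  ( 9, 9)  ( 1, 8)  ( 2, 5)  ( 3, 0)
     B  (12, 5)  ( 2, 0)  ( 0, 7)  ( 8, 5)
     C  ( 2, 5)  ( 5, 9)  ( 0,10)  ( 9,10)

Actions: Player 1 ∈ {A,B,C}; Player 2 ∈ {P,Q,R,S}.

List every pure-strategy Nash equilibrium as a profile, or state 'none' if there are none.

NE set: (C,S)

(A,P): not NE [P1→B gives 12>9]
(A,Q): not NE [P1→C gives 5>1; P2→P gives 9>8]
(A,R): not NE [P2→P gives 9>5]
(A,S): not NE [P1→C gives 9>3; P2→P gives 9>0]
(B,P): not NE [P2→R gives 7>5]
(B,Q): not NE [P1→C gives 5>2; P2→R gives 7>0]
(B,R): not NE [P1→A gives 2>0]
(B,S): not NE [P1→C gives 9>8; P2→R gives 7>5]
(C,P): not NE [P1→B gives 12>2; P2→S gives 10>5]
(C,Q): not NE [P2→S gives 10>9]
(C,R): not NE [P1→A gives 2>0]
(C,S): NE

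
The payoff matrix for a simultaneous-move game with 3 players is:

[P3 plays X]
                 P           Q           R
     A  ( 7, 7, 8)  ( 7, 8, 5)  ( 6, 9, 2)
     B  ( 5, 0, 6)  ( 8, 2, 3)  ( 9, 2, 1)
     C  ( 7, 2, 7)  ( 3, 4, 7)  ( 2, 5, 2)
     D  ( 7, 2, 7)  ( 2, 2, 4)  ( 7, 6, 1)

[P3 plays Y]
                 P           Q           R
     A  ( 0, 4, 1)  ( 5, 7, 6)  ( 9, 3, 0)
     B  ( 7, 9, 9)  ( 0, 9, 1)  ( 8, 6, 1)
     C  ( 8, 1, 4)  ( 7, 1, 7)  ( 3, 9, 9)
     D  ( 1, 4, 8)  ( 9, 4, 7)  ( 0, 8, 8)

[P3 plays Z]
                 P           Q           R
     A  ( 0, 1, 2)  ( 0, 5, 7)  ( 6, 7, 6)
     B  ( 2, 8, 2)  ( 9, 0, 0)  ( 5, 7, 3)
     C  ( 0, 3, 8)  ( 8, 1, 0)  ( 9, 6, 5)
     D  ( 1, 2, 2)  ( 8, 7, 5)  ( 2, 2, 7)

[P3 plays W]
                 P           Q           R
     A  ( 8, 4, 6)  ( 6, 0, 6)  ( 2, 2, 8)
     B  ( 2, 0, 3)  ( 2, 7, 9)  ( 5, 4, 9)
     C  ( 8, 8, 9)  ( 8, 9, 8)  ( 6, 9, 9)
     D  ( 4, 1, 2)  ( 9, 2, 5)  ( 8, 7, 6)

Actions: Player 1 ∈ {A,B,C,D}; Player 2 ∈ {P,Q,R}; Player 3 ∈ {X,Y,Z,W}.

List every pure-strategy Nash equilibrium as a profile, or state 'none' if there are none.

(A,P,X): not NE [P2→R gives 9>7]
(A,P,Y): not NE [P1→C gives 8>0; P2→Q gives 7>4; P3→X gives 8>1]
(A,P,Z): not NE [P1→B gives 2>0; P2→R gives 7>1; P3→X gives 8>2]
(A,P,W): not NE [P3→X gives 8>6]
(A,Q,X): not NE [P1→B gives 8>7; P2→R gives 9>8; P3→Z gives 7>5]
(A,Q,Y): not NE [P1→D gives 9>5; P3→Z gives 7>6]
(A,Q,Z): not NE [P1→B gives 9>0; P2→R gives 7>5]
(A,Q,W): not NE [P1→D gives 9>6; P2→P gives 4>0; P3→Z gives 7>6]
(A,R,X): not NE [P1→B gives 9>6; P3→W gives 8>2]
(A,R,Y): not NE [P2→Q gives 7>3; P3→W gives 8>0]
(A,R,Z): not NE [P1→C gives 9>6; P3→W gives 8>6]
(A,R,W): not NE [P1→D gives 8>2; P2→P gives 4>2]
(B,P,X): not NE [P1→D gives 7>5; P2→R gives 2>0; P3→Y gives 9>6]
(B,P,Y): not NE [P1→C gives 8>7]
(B,P,Z): not NE [P3→Y gives 9>2]
(B,P,W): not NE [P1→C gives 8>2; P2→Q gives 7>0; P3→Y gives 9>3]
(B,Q,X): not NE [P3→W gives 9>3]
(B,Q,Y): not NE [P1→D gives 9>0; P3→W gives 9>1]
(B,Q,Z): not NE [P2→P gives 8>0; P3→W gives 9>0]
(B,Q,W): not NE [P1→D gives 9>2]
(B,R,X): not NE [P3→W gives 9>1]
(B,R,Y): not NE [P1→A gives 9>8; P2→Q gives 9>6; P3→W gives 9>1]
(B,R,Z): not NE [P1→C gives 9>5; P2→P gives 8>7; P3→W gives 9>3]
(B,R,W): not NE [P1→D gives 8>5; P2→Q gives 7>4]
(C,P,X): not NE [P2→R gives 5>2; P3→W gives 9>7]
(C,P,Y): not NE [P2→R gives 9>1; P3→W gives 9>4]
(C,P,Z): not NE [P1→B gives 2>0; P2→R gives 6>3; P3→W gives 9>8]
(C,P,W): not NE [P2→R gives 9>8]
(C,Q,X): not NE [P1→B gives 8>3; P2→R gives 5>4; P3→W gives 8>7]
(C,Q,Y): not NE [P1→D gives 9>7; P2→R gives 9>1; P3→W gives 8>7]
(C,Q,Z): not NE [P1→B gives 9>8; P2→R gives 6>1; P3→W gives 8>0]
(C,Q,W): not NE [P1→D gives 9>8]
(C,R,X): not NE [P1→B gives 9>2; P3→W gives 9>2]
(C,R,Y): not NE [P1→A gives 9>3]
(C,R,Z): not NE [P3→W gives 9>5]
(C,R,W): not NE [P1→D gives 8>6]
(D,P,X): not NE [P2→R gives 6>2; P3→Y gives 8>7]
(D,P,Y): not NE [P1→C gives 8>1; P2→R gives 8>4]
(D,P,Z): not NE [P1→B gives 2>1; P2→Q gives 7>2; P3→Y gives 8>2]
(D,P,W): not NE [P1→C gives 8>4; P2→R gives 7>1; P3→Y gives 8>2]
(D,Q,X): not NE [P1→B gives 8>2; P2→R gives 6>2; P3→Y gives 7>4]
(D,Q,Y): not NE [P2→R gives 8>4]
(D,Q,Z): not NE [P1→B gives 9>8; P3→Y gives 7>5]
(D,Q,W): not NE [P2→R gives 7>2; P3→Y gives 7>5]
(D,R,X): not NE [P1→B gives 9>7; P3→Y gives 8>1]
(D,R,Y): not NE [P1→A gives 9>0]
(D,R,Z): not NE [P1→C gives 9>2; P2→Q gives 7>2; P3→Y gives 8>7]
(D,R,W): not NE [P3→Y gives 8>6]

No pure NE.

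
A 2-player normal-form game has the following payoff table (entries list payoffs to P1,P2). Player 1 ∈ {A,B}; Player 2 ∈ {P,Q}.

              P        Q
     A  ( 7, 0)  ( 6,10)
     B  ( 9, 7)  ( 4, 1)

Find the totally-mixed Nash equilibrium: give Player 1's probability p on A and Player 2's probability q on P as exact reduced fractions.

P1 mixes 3/8 on A; P2 mixes 1/2 on P

P1 indiff ⇒ q·7+(1-q)·6 = q·9+(1-q)·4 ⇒ q(-2) = (1-q)(-2) ⇒ q = 1/2
P2 indiff ⇒ p·0+(1-p)·7 = p·10+(1-p)·1 ⇒ p(-10) = (1-p)(-6) ⇒ p = 3/8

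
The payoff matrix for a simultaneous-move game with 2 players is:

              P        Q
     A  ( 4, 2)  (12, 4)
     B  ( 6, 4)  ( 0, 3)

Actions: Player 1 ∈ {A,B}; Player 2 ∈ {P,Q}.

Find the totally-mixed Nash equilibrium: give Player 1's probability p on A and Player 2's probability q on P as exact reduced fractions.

P1 indiff ⇒ q·4+(1-q)·12 = q·6+(1-q)·0 ⇒ q(-2) = (1-q)(-12) ⇒ q = 6/7
P2 indiff ⇒ p·2+(1-p)·4 = p·4+(1-p)·3 ⇒ p(-2) = (1-p)(-1) ⇒ p = 1/3

p=1/3, q=6/7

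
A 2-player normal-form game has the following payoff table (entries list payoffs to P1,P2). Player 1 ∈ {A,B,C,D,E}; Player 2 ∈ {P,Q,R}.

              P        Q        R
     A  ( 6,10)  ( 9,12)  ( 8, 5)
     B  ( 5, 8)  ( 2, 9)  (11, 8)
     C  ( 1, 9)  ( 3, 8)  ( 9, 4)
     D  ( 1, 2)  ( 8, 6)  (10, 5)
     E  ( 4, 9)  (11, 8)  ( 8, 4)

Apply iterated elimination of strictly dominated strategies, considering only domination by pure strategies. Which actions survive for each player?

IESDS → P1:{A,E} P2:{P,Q}

P2 drop R (Q beats it: A:12>5 B:9>8 C:8>4 D:6>5 E:8>4)
P1 drop B (A beats it: P:6>5 Q:9>2)
P1 drop C (A beats it: P:6>1 Q:9>3)
P1 drop D (A beats it: P:6>1 Q:9>8)
P1→{A,E} P2→{P,Q}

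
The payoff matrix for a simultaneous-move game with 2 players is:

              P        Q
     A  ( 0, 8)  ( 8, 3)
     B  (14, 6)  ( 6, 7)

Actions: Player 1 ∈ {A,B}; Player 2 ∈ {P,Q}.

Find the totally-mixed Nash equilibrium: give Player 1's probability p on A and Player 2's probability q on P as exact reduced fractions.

P1 mixes 1/6 on A; P2 mixes 1/8 on P

P1 indiff ⇒ q·0+(1-q)·8 = q·14+(1-q)·6 ⇒ q(-14) = (1-q)(-2) ⇒ q = 1/8
P2 indiff ⇒ p·8+(1-p)·6 = p·3+(1-p)·7 ⇒ p(5) = (1-p)(1) ⇒ p = 1/6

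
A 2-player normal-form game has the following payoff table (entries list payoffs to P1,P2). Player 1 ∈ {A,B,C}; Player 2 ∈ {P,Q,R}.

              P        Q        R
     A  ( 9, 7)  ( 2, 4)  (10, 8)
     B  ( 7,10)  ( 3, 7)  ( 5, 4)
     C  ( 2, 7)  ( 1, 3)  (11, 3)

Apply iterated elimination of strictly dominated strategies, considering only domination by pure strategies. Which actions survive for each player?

Remaining: P1:{A,C} P2:{P,R}

P2 drop Q (P beats it: A:7>4 B:10>7 C:7>3)
P1 drop B (A beats it: P:9>7 R:10>5)
P1→{A,C} P2→{P,R}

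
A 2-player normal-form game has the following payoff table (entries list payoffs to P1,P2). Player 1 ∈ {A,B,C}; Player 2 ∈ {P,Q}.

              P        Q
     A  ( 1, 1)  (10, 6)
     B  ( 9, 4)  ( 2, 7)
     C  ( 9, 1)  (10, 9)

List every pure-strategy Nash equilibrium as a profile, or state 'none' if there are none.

NE set: (A,Q), (C,Q)

(A,P): not NE [P1→C gives 9>1; P2→Q gives 6>1]
(A,Q): NE
(B,P): not NE [P2→Q gives 7>4]
(B,Q): not NE [P1→C gives 10>2]
(C,P): not NE [P2→Q gives 9>1]
(C,Q): NE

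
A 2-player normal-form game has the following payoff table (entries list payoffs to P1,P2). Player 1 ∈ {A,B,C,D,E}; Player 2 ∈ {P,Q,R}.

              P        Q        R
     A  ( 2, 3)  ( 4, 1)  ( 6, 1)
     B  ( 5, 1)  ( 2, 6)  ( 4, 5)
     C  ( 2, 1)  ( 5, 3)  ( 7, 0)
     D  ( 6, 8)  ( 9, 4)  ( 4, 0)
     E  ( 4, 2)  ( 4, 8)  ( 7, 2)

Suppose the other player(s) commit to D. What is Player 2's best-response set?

P2 best: {P}

u_2(P vs D) = 8
u_2(Q vs D) = 4
u_2(R vs D) = 0
max payoff 8 at {P}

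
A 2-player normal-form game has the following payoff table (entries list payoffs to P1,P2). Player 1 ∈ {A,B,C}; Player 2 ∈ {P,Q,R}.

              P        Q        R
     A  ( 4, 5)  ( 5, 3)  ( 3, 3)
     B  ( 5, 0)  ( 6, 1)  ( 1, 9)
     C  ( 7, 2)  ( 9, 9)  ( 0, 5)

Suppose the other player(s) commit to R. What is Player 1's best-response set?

argmax u_1 = {A}

u_1(A vs R) = 3
u_1(B vs R) = 1
u_1(C vs R) = 0
max payoff 3 at {A}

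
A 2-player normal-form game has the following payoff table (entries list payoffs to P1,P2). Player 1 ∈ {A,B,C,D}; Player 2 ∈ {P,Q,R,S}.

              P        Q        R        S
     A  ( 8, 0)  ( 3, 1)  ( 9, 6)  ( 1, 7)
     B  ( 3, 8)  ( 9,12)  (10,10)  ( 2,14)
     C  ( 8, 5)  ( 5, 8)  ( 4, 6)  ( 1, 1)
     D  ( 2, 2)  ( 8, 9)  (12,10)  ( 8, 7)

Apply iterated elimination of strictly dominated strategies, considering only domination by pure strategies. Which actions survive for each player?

P2 drop P (Q beats it: A:1>0 B:12>8 C:8>5 D:9>2)
P1 drop A (B beats it: Q:9>3 R:10>9 S:2>1)
P1 drop C (B beats it: Q:9>5 R:10>4 S:2>1)
P1→{B,D} P2→{Q,R,S}

Remaining: P1:{B,D} P2:{Q,R,S}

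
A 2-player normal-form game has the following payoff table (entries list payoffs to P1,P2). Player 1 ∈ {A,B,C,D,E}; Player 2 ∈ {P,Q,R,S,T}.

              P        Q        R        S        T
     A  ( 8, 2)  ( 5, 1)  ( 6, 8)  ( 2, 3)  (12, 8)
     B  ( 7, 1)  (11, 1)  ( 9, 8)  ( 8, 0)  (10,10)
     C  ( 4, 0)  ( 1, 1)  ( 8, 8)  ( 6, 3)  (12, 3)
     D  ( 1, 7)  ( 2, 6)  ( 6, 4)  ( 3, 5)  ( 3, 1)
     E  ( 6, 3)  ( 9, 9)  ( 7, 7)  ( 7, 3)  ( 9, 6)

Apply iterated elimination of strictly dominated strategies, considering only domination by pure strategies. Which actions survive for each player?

P1 drop D (B beats it: P:7>1 Q:11>2 R:9>6 S:8>3 T:10>3)
P1 drop E (B beats it: P:7>6 Q:11>9 R:9>7 S:8>7 T:10>9)
P2 drop P (R beats it: A:8>2 B:8>1 C:8>0)
P2 drop Q (R beats it: A:8>1 B:8>1 C:8>1)
P2 drop S (R beats it: A:8>3 B:8>0 C:8>3)
P1→{A,B,C} P2→{R,T}

Remaining: P1:{A,B,C} P2:{R,T}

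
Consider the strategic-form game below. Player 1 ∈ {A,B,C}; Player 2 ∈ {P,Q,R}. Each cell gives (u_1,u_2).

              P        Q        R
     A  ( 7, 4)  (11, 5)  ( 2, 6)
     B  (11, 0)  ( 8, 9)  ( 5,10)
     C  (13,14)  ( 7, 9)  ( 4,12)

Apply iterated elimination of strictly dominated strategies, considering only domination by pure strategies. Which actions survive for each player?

P2 drop Q (R beats it: A:6>5 B:10>9 C:12>9)
P1 drop A (B beats it: P:11>7 R:5>2)
P1→{B,C} P2→{P,R}

Remaining: P1:{B,C} P2:{P,R}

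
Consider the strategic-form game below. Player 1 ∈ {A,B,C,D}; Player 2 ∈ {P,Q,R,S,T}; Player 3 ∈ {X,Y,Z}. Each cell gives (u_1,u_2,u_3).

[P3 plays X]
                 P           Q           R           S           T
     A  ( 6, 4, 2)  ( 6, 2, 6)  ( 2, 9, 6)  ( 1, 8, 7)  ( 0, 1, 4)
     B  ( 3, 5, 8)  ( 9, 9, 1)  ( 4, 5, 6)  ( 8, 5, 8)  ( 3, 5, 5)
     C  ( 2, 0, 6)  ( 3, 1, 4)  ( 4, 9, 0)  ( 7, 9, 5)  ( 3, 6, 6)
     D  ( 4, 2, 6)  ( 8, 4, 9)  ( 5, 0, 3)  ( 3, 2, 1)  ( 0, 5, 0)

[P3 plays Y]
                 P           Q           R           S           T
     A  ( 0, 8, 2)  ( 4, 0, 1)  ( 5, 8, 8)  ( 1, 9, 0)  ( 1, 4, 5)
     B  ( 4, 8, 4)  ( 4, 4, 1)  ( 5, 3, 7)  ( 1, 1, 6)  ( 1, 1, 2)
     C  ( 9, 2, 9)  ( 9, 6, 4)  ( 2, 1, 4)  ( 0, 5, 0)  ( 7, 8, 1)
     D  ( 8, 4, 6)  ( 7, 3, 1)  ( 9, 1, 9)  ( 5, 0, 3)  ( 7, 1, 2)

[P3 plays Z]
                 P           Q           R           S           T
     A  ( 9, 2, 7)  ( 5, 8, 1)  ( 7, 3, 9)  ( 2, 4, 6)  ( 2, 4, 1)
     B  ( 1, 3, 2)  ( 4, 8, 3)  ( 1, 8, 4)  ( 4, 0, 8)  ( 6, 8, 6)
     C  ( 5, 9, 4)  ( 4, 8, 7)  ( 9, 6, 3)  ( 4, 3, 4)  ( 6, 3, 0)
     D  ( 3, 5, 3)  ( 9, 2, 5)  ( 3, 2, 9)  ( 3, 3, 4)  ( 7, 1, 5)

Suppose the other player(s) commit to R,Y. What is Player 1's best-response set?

u_1(A vs R,Y) = 5
u_1(B vs R,Y) = 5
u_1(C vs R,Y) = 2
u_1(D vs R,Y) = 9
max payoff 9 at {D}

argmax u_1 = {D}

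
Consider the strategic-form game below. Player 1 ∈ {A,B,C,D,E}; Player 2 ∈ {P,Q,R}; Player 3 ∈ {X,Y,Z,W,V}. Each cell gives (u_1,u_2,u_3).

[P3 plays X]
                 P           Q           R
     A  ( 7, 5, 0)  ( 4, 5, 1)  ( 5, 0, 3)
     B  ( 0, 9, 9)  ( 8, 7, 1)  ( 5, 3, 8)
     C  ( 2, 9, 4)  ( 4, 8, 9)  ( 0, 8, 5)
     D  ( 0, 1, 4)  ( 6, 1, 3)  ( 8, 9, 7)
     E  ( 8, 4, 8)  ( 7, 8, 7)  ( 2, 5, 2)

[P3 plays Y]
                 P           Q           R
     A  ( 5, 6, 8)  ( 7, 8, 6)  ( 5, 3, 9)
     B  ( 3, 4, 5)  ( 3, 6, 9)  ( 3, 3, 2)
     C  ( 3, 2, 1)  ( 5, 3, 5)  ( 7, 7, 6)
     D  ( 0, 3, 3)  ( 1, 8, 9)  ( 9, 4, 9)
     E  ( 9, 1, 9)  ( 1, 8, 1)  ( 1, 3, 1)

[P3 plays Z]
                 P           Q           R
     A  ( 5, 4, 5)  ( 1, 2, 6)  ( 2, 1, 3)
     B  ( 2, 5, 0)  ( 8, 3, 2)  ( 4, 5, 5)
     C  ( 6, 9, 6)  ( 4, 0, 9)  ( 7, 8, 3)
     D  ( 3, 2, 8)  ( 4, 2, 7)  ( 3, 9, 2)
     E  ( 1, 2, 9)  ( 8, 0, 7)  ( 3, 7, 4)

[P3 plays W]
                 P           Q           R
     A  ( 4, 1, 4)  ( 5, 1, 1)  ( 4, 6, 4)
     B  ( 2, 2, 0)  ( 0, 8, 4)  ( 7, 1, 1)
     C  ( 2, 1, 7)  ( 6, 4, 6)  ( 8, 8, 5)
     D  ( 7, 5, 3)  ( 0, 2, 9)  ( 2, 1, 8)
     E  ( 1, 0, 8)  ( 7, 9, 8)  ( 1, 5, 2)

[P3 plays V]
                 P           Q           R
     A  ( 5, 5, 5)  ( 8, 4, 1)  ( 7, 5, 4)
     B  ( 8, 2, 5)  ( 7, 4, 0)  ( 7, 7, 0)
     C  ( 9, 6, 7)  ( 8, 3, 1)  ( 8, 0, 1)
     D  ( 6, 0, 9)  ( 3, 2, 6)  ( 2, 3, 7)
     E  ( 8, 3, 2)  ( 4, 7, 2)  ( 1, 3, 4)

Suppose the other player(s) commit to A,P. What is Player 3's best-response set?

BR_3 = {Y}

u_3(X vs A,P) = 0
u_3(Y vs A,P) = 8
u_3(Z vs A,P) = 5
u_3(W vs A,P) = 4
u_3(V vs A,P) = 5
max payoff 8 at {Y}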